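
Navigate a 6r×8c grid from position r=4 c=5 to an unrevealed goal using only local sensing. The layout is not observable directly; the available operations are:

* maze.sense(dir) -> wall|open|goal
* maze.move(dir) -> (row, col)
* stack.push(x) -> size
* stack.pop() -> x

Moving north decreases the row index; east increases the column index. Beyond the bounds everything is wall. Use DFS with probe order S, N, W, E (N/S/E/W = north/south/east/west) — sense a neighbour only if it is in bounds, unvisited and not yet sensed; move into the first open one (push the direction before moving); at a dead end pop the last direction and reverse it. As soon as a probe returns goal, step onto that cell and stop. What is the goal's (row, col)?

~$ maze.sense dir='south'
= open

~$ stack.push x='south'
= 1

~$ maze.move dir='south'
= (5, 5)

~$ maze.sense dir='west'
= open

~$ stack.push x='west'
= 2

~$ maze.move dir='west'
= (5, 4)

~$ maze.sense dir='north'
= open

~$ stack.push x='north'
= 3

~$ maze.move dir='north'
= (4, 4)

~$ maze.sense dir='north'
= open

~$ stack.push x='north'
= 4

~$ maze.move dir='north'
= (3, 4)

~$ maze.sense dir='north'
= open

~$ stack.push x='north'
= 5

~$ maze.move dir='north'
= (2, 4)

~$ maze.sense dir='north'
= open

~$ stack.push x='north'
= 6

~$ maze.move dir='north'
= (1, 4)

~$ maze.sense dir='north'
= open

~$ stack.push x='north'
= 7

~$ maze.move dir='north'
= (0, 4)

~$ maze.sense dir='west'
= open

~$ stack.push x='west'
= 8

~$ maze.move dir='west'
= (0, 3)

~$ maze.sense dir='south'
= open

~$ stack.push x='south'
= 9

~$ maze.move dir='south'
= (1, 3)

~$ maze.sense dir='south'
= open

~$ stack.push x='south'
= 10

~$ maze.move dir='south'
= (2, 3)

~$ maze.sense dir='south'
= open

~$ stack.push x='south'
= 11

~$ maze.move dir='south'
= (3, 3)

~$ maze.sense dir='south'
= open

~$ stack.push x='south'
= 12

~$ maze.move dir='south'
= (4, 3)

~$ maze.sense dir='south'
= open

~$ stack.push x='south'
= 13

~$ maze.move dir='south'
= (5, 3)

~$ maze.sense dir='west'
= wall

~$ stack.pop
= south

~$ maze.move dir='north'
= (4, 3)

~$ maze.sense dir='west'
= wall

~$ stack.pop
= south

~$ maze.move dir='north'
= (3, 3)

~$ maze.sense dir='west'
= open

~$ stack.push x='west'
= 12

~$ maze.move dir='west'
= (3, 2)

~$ maze.sense dir='north'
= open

~$ stack.push x='north'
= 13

~$ maze.move dir='north'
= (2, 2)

~$ maze.sense dir='north'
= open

~$ stack.push x='north'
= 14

~$ maze.move dir='north'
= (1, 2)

~$ maze.sense dir='north'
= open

~$ stack.push x='north'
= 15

~$ maze.move dir='north'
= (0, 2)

~$ maze.sense dir='west'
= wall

~$ stack.pop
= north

~$ maze.move dir='south'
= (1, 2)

~$ maze.sense dir='west'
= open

~$ stack.push x='west'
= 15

~$ maze.move dir='west'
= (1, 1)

~$ maze.sense dir='south'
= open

~$ stack.push x='south'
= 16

~$ maze.move dir='south'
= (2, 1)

~$ maze.sense dir='south'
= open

~$ stack.push x='south'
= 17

~$ maze.move dir='south'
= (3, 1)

~$ maze.sense dir='south'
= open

~$ stack.push x='south'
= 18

~$ maze.move dir='south'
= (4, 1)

~$ maze.sense dir='south'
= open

~$ stack.push x='south'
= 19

~$ maze.move dir='south'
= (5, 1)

~$ maze.sense dir='west'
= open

~$ stack.push x='west'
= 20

~$ maze.move dir='west'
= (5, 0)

~$ maze.sense dir='north'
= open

~$ stack.push x='north'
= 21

~$ maze.move dir='north'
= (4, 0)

~$ maze.sense dir='north'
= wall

~$ stack.pop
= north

~$ maze.move dir='south'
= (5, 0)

~$ stack.pop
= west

~$ maze.move dir='east'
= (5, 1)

~$ stack.pop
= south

~$ maze.move dir='north'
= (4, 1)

~$ stack.pop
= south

~$ maze.move dir='north'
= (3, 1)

~$ stack.pop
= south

~$ maze.move dir='north'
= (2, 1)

~$ maze.sense dir='west'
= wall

~$ stack.pop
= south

~$ maze.move dir='north'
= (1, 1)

~$ maze.sense dir='west'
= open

~$ stack.push x='west'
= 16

~$ maze.move dir='west'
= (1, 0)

~$ maze.sense dir='north'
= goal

~$ maze.move dir='north'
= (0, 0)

Answer: (0, 0)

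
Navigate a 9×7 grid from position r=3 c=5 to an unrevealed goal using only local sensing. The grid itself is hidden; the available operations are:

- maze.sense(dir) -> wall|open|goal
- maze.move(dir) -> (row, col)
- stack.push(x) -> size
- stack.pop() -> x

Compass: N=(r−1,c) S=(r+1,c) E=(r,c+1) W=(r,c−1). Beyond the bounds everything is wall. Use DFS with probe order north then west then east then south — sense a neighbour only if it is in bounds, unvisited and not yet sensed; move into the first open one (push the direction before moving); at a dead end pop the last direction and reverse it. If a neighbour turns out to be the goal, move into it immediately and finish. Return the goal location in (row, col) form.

I use sense(dir→north), yielding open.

Using push(x→north), : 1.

I use move(dir→north), yielding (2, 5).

Next I call sense(dir→north), and get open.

Next I call push(x→north), which returns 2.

Invoking move(dir→north), and observe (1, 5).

Now I run sense(dir→north), and get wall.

I run sense(dir→west), → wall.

I call sense(dir→east), yielding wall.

I call pop, — result: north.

I run move(dir→south), and get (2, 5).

Then sense(dir→west), giving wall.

I try sense(dir→east), yielding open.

Invoking push(x→east), yielding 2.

I call move(dir→east), — result: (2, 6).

I use sense(dir→south), and see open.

Next I call push(x→south), and observe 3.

Invoking move(dir→south), → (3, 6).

I use sense(dir→south), — result: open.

I try push(x→south), and see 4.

I try move(dir→south), and observe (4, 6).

I invoke sense(dir→west), → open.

Then push(x→west), → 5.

Then move(dir→west), giving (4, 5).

I try sense(dir→west), and get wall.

Calling sense(dir→south), and observe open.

I call push(x→south), — result: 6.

I invoke move(dir→south), and get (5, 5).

I use sense(dir→west), which returns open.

Using push(x→west), and get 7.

I invoke move(dir→west), and see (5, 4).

I invoke sense(dir→west), which returns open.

Invoking push(x→west), and see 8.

I call move(dir→west), yielding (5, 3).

I try sense(dir→north), which returns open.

Next I call push(x→north), → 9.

I run move(dir→north), → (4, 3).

Then sense(dir→north), yielding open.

I use push(x→north), yielding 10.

I call move(dir→north), and observe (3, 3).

Next I call sense(dir→north), and see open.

Then push(x→north), yielding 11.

I use move(dir→north), and see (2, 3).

Now I run sense(dir→north), → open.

Now I run push(x→north), : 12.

I invoke move(dir→north), — result: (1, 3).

Using sense(dir→north), giving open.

Using push(x→north), giving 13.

I call move(dir→north), : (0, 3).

I invoke sense(dir→west), : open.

I call push(x→west), which returns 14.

I call move(dir→west), : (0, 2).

I try sense(dir→west), and get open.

I call push(x→west), : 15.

Next I call move(dir→west), and observe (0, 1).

Invoking sense(dir→west), and observe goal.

Then move(dir→west), and see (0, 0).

Answer: (0, 0)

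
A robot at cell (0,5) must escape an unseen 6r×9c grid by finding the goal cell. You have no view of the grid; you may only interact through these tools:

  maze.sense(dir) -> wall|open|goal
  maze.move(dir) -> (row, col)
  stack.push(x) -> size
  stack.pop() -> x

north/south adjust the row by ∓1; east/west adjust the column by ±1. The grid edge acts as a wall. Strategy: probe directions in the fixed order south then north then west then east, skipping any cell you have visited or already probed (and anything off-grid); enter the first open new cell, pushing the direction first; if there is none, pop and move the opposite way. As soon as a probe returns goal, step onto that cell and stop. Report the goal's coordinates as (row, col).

Action: maze.sense[dir: south]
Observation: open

Action: stack.push[x: south]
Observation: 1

Action: maze.move[dir: south]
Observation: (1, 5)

Action: maze.sense[dir: south]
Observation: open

Action: stack.push[x: south]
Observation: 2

Action: maze.move[dir: south]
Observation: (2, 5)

Action: maze.sense[dir: south]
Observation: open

Action: stack.push[x: south]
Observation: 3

Action: maze.move[dir: south]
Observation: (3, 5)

Action: maze.sense[dir: south]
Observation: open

Action: stack.push[x: south]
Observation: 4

Action: maze.move[dir: south]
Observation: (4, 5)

Action: maze.sense[dir: south]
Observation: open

Action: stack.push[x: south]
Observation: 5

Action: maze.move[dir: south]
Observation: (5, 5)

Action: maze.sense[dir: west]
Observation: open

Action: stack.push[x: west]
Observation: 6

Action: maze.move[dir: west]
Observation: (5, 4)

Action: maze.sense[dir: north]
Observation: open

Action: stack.push[x: north]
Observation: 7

Action: maze.move[dir: north]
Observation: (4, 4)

Action: maze.sense[dir: north]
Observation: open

Action: stack.push[x: north]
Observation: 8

Action: maze.move[dir: north]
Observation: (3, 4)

Action: maze.sense[dir: north]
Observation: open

Action: stack.push[x: north]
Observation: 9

Action: maze.move[dir: north]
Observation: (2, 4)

Action: maze.sense[dir: north]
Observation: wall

Action: maze.sense[dir: west]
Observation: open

Action: stack.push[x: west]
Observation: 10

Action: maze.move[dir: west]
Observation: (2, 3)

Action: maze.sense[dir: south]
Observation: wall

Action: maze.sense[dir: north]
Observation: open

Action: stack.push[x: north]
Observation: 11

Action: maze.move[dir: north]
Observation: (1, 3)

Action: maze.sense[dir: north]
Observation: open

Action: stack.push[x: north]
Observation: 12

Action: maze.move[dir: north]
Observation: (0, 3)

Action: maze.sense[dir: west]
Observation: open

Action: stack.push[x: west]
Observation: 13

Action: maze.move[dir: west]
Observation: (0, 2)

Action: maze.sense[dir: south]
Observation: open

Action: stack.push[x: south]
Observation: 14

Action: maze.move[dir: south]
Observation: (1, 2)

Action: maze.sense[dir: south]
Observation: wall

Action: maze.sense[dir: west]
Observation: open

Action: stack.push[x: west]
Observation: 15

Action: maze.move[dir: west]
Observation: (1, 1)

Action: maze.sense[dir: south]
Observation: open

Action: stack.push[x: south]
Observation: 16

Action: maze.move[dir: south]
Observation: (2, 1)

Action: maze.sense[dir: south]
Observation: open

Action: stack.push[x: south]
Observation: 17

Action: maze.move[dir: south]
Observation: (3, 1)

Action: maze.sense[dir: south]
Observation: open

Action: stack.push[x: south]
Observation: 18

Action: maze.move[dir: south]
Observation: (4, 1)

Action: maze.sense[dir: south]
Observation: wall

Action: maze.sense[dir: west]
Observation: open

Action: stack.push[x: west]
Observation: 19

Action: maze.move[dir: west]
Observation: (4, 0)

Action: maze.sense[dir: south]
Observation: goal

Action: maze.move[dir: south]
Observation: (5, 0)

Answer: (5, 0)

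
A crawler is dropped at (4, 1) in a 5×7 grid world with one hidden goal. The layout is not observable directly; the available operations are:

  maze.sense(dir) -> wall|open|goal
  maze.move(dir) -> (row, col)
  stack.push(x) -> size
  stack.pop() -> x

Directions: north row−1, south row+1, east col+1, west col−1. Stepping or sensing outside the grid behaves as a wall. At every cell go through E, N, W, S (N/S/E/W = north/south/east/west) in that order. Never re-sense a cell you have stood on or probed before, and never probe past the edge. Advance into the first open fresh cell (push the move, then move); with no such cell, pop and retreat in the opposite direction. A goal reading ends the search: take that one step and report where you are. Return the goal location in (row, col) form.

Action: sense[dir→east]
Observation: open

Action: push[x→east]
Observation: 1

Action: move[dir→east]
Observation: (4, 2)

Action: sense[dir→east]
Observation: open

Action: push[x→east]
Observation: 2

Action: move[dir→east]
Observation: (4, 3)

Action: sense[dir→east]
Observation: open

Action: push[x→east]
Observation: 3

Action: move[dir→east]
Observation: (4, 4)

Action: sense[dir→east]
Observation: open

Action: push[x→east]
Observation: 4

Action: move[dir→east]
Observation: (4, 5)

Action: sense[dir→east]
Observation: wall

Action: sense[dir→north]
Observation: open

Action: push[x→north]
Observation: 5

Action: move[dir→north]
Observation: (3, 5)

Action: sense[dir→east]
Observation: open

Action: push[x→east]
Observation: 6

Action: move[dir→east]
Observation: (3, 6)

Action: sense[dir→north]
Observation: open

Action: push[x→north]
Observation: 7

Action: move[dir→north]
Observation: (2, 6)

Action: sense[dir→north]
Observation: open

Action: push[x→north]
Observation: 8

Action: move[dir→north]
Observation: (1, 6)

Action: sense[dir→north]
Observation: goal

Action: move[dir→north]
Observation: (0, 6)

Answer: (0, 6)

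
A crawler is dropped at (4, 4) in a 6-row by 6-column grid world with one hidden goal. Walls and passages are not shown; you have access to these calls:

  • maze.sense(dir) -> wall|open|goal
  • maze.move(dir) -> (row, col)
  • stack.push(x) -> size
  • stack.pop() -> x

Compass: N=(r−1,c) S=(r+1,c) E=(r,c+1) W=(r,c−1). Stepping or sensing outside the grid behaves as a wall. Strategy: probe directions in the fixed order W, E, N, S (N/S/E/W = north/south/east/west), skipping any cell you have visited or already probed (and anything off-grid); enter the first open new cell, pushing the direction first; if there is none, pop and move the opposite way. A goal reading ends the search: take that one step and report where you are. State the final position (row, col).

Next I call maze.sense on dir: west, and see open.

Invoking stack.push on x: west, and get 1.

Then maze.move on dir: west, and see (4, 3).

Using maze.sense on dir: west, : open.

Invoking stack.push on x: west, and observe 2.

Using maze.move on dir: west, → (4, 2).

Calling maze.sense on dir: west, and observe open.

Now I run stack.push on x: west, and get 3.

Using maze.move on dir: west, : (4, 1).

Now I run maze.sense on dir: west, and get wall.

Next I call maze.sense on dir: north, giving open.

I run stack.push on x: north, and get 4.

Now I run maze.move on dir: north, and get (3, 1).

I run maze.sense on dir: west, and observe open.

I try stack.push on x: west, and get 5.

I invoke maze.move on dir: west, : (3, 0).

I call maze.sense on dir: north, : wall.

I use stack.pop, and see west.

Calling maze.move on dir: east, → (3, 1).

Then maze.sense on dir: east, → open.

I run stack.push on x: east, and observe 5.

I use maze.move on dir: east, and see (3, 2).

Next I call maze.sense on dir: east, and observe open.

Calling stack.push on x: east, giving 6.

Next I call maze.move on dir: east, and see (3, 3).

Using maze.sense on dir: east, → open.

I invoke stack.push on x: east, and get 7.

I invoke maze.move on dir: east, — result: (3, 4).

Calling maze.sense on dir: east, and see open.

Calling stack.push on x: east, : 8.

Next I call maze.move on dir: east, and get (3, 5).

Calling maze.sense on dir: north, : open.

Calling stack.push on x: north, : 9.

Calling maze.move on dir: north, and observe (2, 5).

I use maze.sense on dir: west, : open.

Then stack.push on x: west, and see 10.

Invoking maze.move on dir: west, yielding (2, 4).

I run maze.sense on dir: west, yielding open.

Using stack.push on x: west, yielding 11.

I run maze.move on dir: west, — result: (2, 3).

I run maze.sense on dir: west, which returns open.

I use stack.push on x: west, which returns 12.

I call maze.move on dir: west, and get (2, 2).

Calling maze.sense on dir: west, and observe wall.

Now I run maze.sense on dir: north, and see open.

I try stack.push on x: north, yielding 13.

Next I call maze.move on dir: north, giving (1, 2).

Using maze.sense on dir: west, : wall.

Then maze.sense on dir: east, which returns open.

I run stack.push on x: east, : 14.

I use maze.move on dir: east, giving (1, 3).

I call maze.sense on dir: east, → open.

Then stack.push on x: east, — result: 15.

I use maze.move on dir: east, and see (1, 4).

Invoking maze.sense on dir: east, and get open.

I call stack.push on x: east, which returns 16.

I invoke maze.move on dir: east, — result: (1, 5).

Next I call maze.sense on dir: north, yielding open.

I use stack.push on x: north, and see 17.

Calling maze.move on dir: north, and observe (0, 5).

Using maze.sense on dir: west, and observe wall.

I run stack.pop(), → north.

I invoke maze.move on dir: south, and observe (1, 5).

Calling stack.pop, : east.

I use maze.move on dir: west, and get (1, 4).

Calling stack.pop(), : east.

Now I run maze.move on dir: west, → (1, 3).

Invoking maze.sense on dir: north, and observe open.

Then stack.push on x: north, and observe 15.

I run maze.move on dir: north, and observe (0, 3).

I run maze.sense on dir: west, → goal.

I use maze.move on dir: west, and get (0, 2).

Answer: (0, 2)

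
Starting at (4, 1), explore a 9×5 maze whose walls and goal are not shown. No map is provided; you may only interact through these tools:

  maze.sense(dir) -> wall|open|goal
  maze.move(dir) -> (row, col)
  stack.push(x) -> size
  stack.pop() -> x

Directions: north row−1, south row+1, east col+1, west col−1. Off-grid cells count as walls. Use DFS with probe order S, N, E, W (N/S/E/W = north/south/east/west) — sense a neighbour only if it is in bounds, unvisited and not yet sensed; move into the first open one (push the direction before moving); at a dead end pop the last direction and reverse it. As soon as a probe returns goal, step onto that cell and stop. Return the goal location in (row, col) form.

% maze.sense south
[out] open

% stack.push south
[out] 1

% maze.move south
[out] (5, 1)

% maze.sense south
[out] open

% stack.push south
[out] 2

% maze.move south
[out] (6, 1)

% maze.sense south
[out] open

% stack.push south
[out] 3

% maze.move south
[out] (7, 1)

% maze.sense south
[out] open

% stack.push south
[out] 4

% maze.move south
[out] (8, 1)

% maze.sense east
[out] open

% stack.push east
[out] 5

% maze.move east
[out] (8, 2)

% maze.sense north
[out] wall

% maze.sense east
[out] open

% stack.push east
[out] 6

% maze.move east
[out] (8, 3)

% maze.sense north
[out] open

% stack.push north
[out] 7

% maze.move north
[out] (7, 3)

% maze.sense north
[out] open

% stack.push north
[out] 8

% maze.move north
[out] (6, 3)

% maze.sense north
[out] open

% stack.push north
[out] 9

% maze.move north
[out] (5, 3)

% maze.sense north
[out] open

% stack.push north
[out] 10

% maze.move north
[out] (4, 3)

% maze.sense north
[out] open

% stack.push north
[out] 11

% maze.move north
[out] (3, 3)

% maze.sense north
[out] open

% stack.push north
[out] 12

% maze.move north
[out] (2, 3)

% maze.sense north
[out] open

% stack.push north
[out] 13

% maze.move north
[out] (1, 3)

% maze.sense north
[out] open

% stack.push north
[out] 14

% maze.move north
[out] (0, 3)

% maze.sense east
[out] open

% stack.push east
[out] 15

% maze.move east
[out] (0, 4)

% maze.sense south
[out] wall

% stack.pop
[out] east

% maze.move west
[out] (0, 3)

% maze.sense west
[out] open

% stack.push west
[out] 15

% maze.move west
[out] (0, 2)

% maze.sense south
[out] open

% stack.push south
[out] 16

% maze.move south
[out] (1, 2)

% maze.sense south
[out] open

% stack.push south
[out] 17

% maze.move south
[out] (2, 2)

% maze.sense south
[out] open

% stack.push south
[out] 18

% maze.move south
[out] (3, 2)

% maze.sense south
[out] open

% stack.push south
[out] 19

% maze.move south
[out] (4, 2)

% maze.sense south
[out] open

% stack.push south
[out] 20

% maze.move south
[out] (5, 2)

% maze.sense south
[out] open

% stack.push south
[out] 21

% maze.move south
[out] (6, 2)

% stack.pop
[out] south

% maze.move north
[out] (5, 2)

% stack.pop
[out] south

% maze.move north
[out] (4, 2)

% stack.pop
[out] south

% maze.move north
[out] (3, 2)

% maze.sense west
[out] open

% stack.push west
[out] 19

% maze.move west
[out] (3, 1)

% maze.sense north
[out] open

% stack.push north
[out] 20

% maze.move north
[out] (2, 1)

% maze.sense north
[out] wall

% maze.sense west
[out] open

% stack.push west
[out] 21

% maze.move west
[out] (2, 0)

% maze.sense south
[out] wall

% maze.sense north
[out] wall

% stack.pop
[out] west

% maze.move east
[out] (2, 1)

% stack.pop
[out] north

% maze.move south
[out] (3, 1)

% stack.pop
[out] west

% maze.move east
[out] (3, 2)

% stack.pop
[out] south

% maze.move north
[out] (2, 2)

% stack.pop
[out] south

% maze.move north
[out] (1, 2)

% stack.pop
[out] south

% maze.move north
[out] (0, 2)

% maze.sense west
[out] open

% stack.push west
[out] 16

% maze.move west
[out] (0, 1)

% maze.sense west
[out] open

% stack.push west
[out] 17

% maze.move west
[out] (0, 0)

% stack.pop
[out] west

% maze.move east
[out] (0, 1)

% stack.pop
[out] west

% maze.move east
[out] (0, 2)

% stack.pop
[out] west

% maze.move east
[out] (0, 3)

% stack.pop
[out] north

% maze.move south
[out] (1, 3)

% stack.pop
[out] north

% maze.move south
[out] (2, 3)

% maze.sense east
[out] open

% stack.push east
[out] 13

% maze.move east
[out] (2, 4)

% maze.sense south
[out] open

% stack.push south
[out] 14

% maze.move south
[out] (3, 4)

% maze.sense south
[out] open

% stack.push south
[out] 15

% maze.move south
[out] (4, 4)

% maze.sense south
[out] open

% stack.push south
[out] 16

% maze.move south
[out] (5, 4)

% maze.sense south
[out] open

% stack.push south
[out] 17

% maze.move south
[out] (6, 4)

% maze.sense south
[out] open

% stack.push south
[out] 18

% maze.move south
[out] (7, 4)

% maze.sense south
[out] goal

% maze.move south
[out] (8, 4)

Answer: (8, 4)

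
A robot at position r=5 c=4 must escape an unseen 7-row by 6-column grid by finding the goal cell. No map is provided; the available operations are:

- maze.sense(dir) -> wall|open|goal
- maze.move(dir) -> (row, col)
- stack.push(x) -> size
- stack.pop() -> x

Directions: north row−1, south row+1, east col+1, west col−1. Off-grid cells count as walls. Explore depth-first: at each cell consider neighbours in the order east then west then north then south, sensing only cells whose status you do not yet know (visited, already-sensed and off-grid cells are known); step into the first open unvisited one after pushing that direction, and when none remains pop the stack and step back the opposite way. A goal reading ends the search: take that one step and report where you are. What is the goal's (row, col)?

// 1. sense(east) == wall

// 2. sense(west) == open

// 3. push(west) == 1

// 4. move(west) == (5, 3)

// 5. sense(west) == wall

// 6. sense(north) == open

// 7. push(north) == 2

// 8. move(north) == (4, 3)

// 9. sense(east) == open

// 10. push(east) == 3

// 11. move(east) == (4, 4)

// 12. sense(east) == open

// 13. push(east) == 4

// 14. move(east) == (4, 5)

// 15. sense(north) == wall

// 16. pop() == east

// 17. move(west) == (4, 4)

// 18. sense(north) == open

// 19. push(north) == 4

// 20. move(north) == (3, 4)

// 21. sense(west) == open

// 22. push(west) == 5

// 23. move(west) == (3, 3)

// 24. sense(west) == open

// 25. push(west) == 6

// 26. move(west) == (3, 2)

// 27. sense(west) == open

// 28. push(west) == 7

// 29. move(west) == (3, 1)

// 30. sense(west) == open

// 31. push(west) == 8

// 32. move(west) == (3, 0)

// 33. sense(north) == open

// 34. push(north) == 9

// 35. move(north) == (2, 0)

// 36. sense(east) == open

// 37. push(east) == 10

// 38. move(east) == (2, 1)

// 39. sense(east) == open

// 40. push(east) == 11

// 41. move(east) == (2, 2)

// 42. sense(east) == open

// 43. push(east) == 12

// 44. move(east) == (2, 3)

// 45. sense(east) == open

// 46. push(east) == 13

// 47. move(east) == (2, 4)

// 48. sense(east) == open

// 49. push(east) == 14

// 50. move(east) == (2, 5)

// 51. sense(north) == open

// 52. push(north) == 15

// 53. move(north) == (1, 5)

// 54. sense(west) == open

// 55. push(west) == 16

// 56. move(west) == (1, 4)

// 57. sense(west) == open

// 58. push(west) == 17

// 59. move(west) == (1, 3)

// 60. sense(west) == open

// 61. push(west) == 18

// 62. move(west) == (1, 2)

// 63. sense(west) == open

// 64. push(west) == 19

// 65. move(west) == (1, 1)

// 66. sense(west) == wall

// 67. sense(north) == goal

// 68. move(north) == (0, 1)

Answer: (0, 1)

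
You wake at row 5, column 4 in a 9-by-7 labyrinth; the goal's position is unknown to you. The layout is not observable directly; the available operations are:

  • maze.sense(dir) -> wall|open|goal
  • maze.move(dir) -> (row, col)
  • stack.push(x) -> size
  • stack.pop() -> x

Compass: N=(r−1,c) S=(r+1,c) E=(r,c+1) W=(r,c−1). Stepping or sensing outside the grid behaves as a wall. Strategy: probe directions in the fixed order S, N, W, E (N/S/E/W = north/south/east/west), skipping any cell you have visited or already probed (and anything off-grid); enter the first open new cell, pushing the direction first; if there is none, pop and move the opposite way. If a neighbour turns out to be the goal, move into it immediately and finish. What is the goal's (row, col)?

>> maze.sense(dir='south')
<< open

>> stack.push(x='south')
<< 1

>> maze.move(dir='south')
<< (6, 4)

>> maze.sense(dir='south')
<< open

>> stack.push(x='south')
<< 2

>> maze.move(dir='south')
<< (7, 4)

>> maze.sense(dir='south')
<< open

>> stack.push(x='south')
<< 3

>> maze.move(dir='south')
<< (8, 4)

>> maze.sense(dir='west')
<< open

>> stack.push(x='west')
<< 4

>> maze.move(dir='west')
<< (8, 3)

>> maze.sense(dir='north')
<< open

>> stack.push(x='north')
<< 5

>> maze.move(dir='north')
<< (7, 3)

>> maze.sense(dir='north')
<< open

>> stack.push(x='north')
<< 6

>> maze.move(dir='north')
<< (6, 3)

>> maze.sense(dir='north')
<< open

>> stack.push(x='north')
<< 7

>> maze.move(dir='north')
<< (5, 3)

>> maze.sense(dir='north')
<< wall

>> maze.sense(dir='west')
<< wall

>> stack.pop()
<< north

>> maze.move(dir='south')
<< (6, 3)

>> maze.sense(dir='west')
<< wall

>> stack.pop()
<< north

>> maze.move(dir='south')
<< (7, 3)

>> maze.sense(dir='west')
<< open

>> stack.push(x='west')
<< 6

>> maze.move(dir='west')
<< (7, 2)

>> maze.sense(dir='south')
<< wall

>> maze.sense(dir='west')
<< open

>> stack.push(x='west')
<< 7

>> maze.move(dir='west')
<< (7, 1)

>> maze.sense(dir='south')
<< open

>> stack.push(x='south')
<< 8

>> maze.move(dir='south')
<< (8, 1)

>> maze.sense(dir='west')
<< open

>> stack.push(x='west')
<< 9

>> maze.move(dir='west')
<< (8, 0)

>> maze.sense(dir='north')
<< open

>> stack.push(x='north')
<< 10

>> maze.move(dir='north')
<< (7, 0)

>> maze.sense(dir='north')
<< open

>> stack.push(x='north')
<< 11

>> maze.move(dir='north')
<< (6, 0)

>> maze.sense(dir='north')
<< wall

>> maze.sense(dir='east')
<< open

>> stack.push(x='east')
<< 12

>> maze.move(dir='east')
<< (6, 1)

>> maze.sense(dir='north')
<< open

>> stack.push(x='north')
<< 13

>> maze.move(dir='north')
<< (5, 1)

>> maze.sense(dir='north')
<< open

>> stack.push(x='north')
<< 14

>> maze.move(dir='north')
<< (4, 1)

>> maze.sense(dir='north')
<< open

>> stack.push(x='north')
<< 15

>> maze.move(dir='north')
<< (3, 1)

>> maze.sense(dir='north')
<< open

>> stack.push(x='north')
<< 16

>> maze.move(dir='north')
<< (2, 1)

>> maze.sense(dir='north')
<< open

>> stack.push(x='north')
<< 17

>> maze.move(dir='north')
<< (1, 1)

>> maze.sense(dir='north')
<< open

>> stack.push(x='north')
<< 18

>> maze.move(dir='north')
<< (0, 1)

>> maze.sense(dir='west')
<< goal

>> maze.move(dir='west')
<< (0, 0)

Answer: (0, 0)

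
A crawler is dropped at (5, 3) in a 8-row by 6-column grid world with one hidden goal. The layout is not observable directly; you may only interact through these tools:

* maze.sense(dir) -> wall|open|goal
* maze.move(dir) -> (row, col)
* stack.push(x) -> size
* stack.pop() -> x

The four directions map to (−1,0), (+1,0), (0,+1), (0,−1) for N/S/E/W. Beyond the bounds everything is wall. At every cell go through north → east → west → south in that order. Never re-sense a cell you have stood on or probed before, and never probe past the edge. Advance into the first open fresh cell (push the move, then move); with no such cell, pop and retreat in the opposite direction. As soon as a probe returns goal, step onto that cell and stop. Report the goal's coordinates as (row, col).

Step: maze.sense[dir='north']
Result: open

Step: stack.push[x='north']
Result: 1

Step: maze.move[dir='north']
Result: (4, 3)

Step: maze.sense[dir='north']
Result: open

Step: stack.push[x='north']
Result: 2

Step: maze.move[dir='north']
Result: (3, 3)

Step: maze.sense[dir='north']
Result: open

Step: stack.push[x='north']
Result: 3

Step: maze.move[dir='north']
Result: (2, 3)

Step: maze.sense[dir='north']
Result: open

Step: stack.push[x='north']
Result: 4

Step: maze.move[dir='north']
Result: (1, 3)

Step: maze.sense[dir='north']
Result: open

Step: stack.push[x='north']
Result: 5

Step: maze.move[dir='north']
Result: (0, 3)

Step: maze.sense[dir='east']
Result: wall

Step: maze.sense[dir='west']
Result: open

Step: stack.push[x='west']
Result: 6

Step: maze.move[dir='west']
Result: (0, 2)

Step: maze.sense[dir='west']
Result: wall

Step: maze.sense[dir='south']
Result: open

Step: stack.push[x='south']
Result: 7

Step: maze.move[dir='south']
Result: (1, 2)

Step: maze.sense[dir='west']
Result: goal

Step: maze.move[dir='west']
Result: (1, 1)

Answer: (1, 1)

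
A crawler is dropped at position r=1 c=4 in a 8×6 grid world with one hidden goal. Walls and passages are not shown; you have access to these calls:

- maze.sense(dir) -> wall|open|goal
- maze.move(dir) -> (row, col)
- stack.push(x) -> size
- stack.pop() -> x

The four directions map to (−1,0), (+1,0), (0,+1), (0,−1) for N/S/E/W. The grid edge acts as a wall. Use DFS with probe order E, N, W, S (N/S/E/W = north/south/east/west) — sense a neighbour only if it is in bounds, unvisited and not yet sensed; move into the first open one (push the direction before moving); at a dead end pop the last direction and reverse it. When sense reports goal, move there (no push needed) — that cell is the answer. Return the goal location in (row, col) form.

CALL sense[dir→east]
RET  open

CALL push[x→east]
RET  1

CALL move[dir→east]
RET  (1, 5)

CALL sense[dir→north]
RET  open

CALL push[x→north]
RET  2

CALL move[dir→north]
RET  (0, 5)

CALL sense[dir→west]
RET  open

CALL push[x→west]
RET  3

CALL move[dir→west]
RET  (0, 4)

CALL sense[dir→west]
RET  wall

CALL pop[]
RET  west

CALL move[dir→east]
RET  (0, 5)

CALL pop[]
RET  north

CALL move[dir→south]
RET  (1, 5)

CALL sense[dir→south]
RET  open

CALL push[x→south]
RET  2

CALL move[dir→south]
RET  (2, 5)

CALL sense[dir→west]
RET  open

CALL push[x→west]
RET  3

CALL move[dir→west]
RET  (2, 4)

CALL sense[dir→west]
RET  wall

CALL sense[dir→south]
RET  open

CALL push[x→south]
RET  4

CALL move[dir→south]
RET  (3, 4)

CALL sense[dir→east]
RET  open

CALL push[x→east]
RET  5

CALL move[dir→east]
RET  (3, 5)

CALL sense[dir→south]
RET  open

CALL push[x→south]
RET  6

CALL move[dir→south]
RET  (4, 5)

CALL sense[dir→west]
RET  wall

CALL sense[dir→south]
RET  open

CALL push[x→south]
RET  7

CALL move[dir→south]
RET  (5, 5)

CALL sense[dir→west]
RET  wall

CALL sense[dir→south]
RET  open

CALL push[x→south]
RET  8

CALL move[dir→south]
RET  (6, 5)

CALL sense[dir→west]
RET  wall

CALL sense[dir→south]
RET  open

CALL push[x→south]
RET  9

CALL move[dir→south]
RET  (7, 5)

CALL sense[dir→west]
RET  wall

CALL pop[]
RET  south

CALL move[dir→north]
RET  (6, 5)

CALL pop[]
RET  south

CALL move[dir→north]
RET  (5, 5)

CALL pop[]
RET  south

CALL move[dir→north]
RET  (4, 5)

CALL pop[]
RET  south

CALL move[dir→north]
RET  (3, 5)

CALL pop[]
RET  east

CALL move[dir→west]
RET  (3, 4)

CALL sense[dir→west]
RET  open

CALL push[x→west]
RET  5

CALL move[dir→west]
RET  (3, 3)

CALL sense[dir→west]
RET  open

CALL push[x→west]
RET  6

CALL move[dir→west]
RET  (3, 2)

CALL sense[dir→north]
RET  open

CALL push[x→north]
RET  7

CALL move[dir→north]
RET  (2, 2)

CALL sense[dir→north]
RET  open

CALL push[x→north]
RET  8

CALL move[dir→north]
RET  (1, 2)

CALL sense[dir→east]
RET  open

CALL push[x→east]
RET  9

CALL move[dir→east]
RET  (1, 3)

CALL pop[]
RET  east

CALL move[dir→west]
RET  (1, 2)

CALL sense[dir→north]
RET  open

CALL push[x→north]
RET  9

CALL move[dir→north]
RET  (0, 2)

CALL sense[dir→west]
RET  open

CALL push[x→west]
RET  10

CALL move[dir→west]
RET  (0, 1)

CALL sense[dir→west]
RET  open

CALL push[x→west]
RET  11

CALL move[dir→west]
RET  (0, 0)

CALL sense[dir→south]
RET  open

CALL push[x→south]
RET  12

CALL move[dir→south]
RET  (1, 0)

CALL sense[dir→east]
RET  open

CALL push[x→east]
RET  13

CALL move[dir→east]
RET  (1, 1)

CALL sense[dir→south]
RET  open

CALL push[x→south]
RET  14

CALL move[dir→south]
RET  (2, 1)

CALL sense[dir→west]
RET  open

CALL push[x→west]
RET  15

CALL move[dir→west]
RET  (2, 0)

CALL sense[dir→south]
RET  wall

CALL pop[]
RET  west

CALL move[dir→east]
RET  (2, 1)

CALL sense[dir→south]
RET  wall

CALL pop[]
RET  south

CALL move[dir→north]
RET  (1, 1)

CALL pop[]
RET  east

CALL move[dir→west]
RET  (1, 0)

CALL pop[]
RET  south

CALL move[dir→north]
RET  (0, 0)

CALL pop[]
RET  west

CALL move[dir→east]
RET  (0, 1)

CALL pop[]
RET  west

CALL move[dir→east]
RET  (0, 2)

CALL pop[]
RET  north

CALL move[dir→south]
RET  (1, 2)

CALL pop[]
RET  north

CALL move[dir→south]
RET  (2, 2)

CALL pop[]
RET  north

CALL move[dir→south]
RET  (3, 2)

CALL sense[dir→south]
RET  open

CALL push[x→south]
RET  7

CALL move[dir→south]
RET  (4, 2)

CALL sense[dir→east]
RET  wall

CALL sense[dir→west]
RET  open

CALL push[x→west]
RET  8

CALL move[dir→west]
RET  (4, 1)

CALL sense[dir→west]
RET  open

CALL push[x→west]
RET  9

CALL move[dir→west]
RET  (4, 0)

CALL sense[dir→south]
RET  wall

CALL pop[]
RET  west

CALL move[dir→east]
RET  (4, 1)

CALL sense[dir→south]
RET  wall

CALL pop[]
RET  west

CALL move[dir→east]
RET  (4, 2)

CALL sense[dir→south]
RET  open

CALL push[x→south]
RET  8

CALL move[dir→south]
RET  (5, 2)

CALL sense[dir→east]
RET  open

CALL push[x→east]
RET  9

CALL move[dir→east]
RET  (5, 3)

CALL sense[dir→south]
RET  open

CALL push[x→south]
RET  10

CALL move[dir→south]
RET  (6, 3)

CALL sense[dir→west]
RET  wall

CALL sense[dir→south]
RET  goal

CALL move[dir→south]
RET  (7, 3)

Answer: (7, 3)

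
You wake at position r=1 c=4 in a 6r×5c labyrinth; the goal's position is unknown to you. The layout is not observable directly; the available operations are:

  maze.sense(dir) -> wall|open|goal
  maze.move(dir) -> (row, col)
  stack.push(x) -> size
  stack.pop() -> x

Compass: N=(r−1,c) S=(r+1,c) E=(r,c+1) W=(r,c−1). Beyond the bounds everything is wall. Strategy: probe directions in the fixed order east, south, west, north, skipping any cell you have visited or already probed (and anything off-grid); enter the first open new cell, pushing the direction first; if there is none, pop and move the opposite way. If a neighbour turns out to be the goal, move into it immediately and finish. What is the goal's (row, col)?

% maze.sense dir: south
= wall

% maze.sense dir: west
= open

% stack.push x: west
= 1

% maze.move dir: west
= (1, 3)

% maze.sense dir: south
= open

% stack.push x: south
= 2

% maze.move dir: south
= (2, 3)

% maze.sense dir: south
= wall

% maze.sense dir: west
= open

% stack.push x: west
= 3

% maze.move dir: west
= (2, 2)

% maze.sense dir: south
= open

% stack.push x: south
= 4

% maze.move dir: south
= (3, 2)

% maze.sense dir: south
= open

% stack.push x: south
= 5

% maze.move dir: south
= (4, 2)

% maze.sense dir: east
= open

% stack.push x: east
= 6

% maze.move dir: east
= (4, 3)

% maze.sense dir: east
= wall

% maze.sense dir: south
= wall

% stack.pop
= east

% maze.move dir: west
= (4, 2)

% maze.sense dir: south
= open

% stack.push x: south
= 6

% maze.move dir: south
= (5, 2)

% maze.sense dir: west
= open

% stack.push x: west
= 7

% maze.move dir: west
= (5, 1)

% maze.sense dir: west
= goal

% maze.move dir: west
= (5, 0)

Answer: (5, 0)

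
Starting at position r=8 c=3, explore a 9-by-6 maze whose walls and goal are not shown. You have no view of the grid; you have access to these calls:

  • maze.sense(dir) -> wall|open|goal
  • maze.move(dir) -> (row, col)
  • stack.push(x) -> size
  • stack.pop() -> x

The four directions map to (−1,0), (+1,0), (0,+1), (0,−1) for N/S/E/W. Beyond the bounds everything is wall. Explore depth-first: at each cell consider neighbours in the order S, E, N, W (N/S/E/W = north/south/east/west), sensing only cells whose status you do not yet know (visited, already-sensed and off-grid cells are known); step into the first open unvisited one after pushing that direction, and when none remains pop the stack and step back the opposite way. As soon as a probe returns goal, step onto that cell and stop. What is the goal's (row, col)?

// sense(dir→east) : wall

// sense(dir→north) : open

// push(x→north) : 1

// move(dir→north) : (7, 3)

// sense(dir→east) : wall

// sense(dir→north) : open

// push(x→north) : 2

// move(dir→north) : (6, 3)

// sense(dir→east) : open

// push(x→east) : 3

// move(dir→east) : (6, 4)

// sense(dir→east) : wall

// sense(dir→north) : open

// push(x→north) : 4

// move(dir→north) : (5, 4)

// sense(dir→east) : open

// push(x→east) : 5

// move(dir→east) : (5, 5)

// sense(dir→north) : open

// push(x→north) : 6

// move(dir→north) : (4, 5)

// sense(dir→north) : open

// push(x→north) : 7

// move(dir→north) : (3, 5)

// sense(dir→north) : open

// push(x→north) : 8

// move(dir→north) : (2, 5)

// sense(dir→north) : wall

// sense(dir→west) : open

// push(x→west) : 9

// move(dir→west) : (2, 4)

// sense(dir→south) : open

// push(x→south) : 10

// move(dir→south) : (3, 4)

// sense(dir→south) : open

// push(x→south) : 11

// move(dir→south) : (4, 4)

// sense(dir→west) : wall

// pop() : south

// move(dir→north) : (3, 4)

// sense(dir→west) : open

// push(x→west) : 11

// move(dir→west) : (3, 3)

// sense(dir→north) : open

// push(x→north) : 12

// move(dir→north) : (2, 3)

// sense(dir→north) : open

// push(x→north) : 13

// move(dir→north) : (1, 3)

// sense(dir→east) : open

// push(x→east) : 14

// move(dir→east) : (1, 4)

// sense(dir→north) : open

// push(x→north) : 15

// move(dir→north) : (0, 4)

// sense(dir→east) : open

// push(x→east) : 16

// move(dir→east) : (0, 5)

// pop() : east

// move(dir→west) : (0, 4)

// sense(dir→west) : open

// push(x→west) : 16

// move(dir→west) : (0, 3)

// sense(dir→west) : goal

// move(dir→west) : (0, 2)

Answer: (0, 2)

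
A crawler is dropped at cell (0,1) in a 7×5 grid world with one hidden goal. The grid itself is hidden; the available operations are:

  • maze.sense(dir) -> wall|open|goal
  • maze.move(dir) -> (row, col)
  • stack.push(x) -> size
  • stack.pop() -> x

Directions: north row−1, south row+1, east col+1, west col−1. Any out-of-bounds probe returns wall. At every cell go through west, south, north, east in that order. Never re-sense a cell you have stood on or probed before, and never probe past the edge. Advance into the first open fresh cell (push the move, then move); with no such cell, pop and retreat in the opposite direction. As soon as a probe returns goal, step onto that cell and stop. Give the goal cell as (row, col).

Step: maze.sense[dir=west]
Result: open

Step: stack.push[x=west]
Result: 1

Step: maze.move[dir=west]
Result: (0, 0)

Step: maze.sense[dir=south]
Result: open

Step: stack.push[x=south]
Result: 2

Step: maze.move[dir=south]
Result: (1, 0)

Step: maze.sense[dir=south]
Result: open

Step: stack.push[x=south]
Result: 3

Step: maze.move[dir=south]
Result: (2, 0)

Step: maze.sense[dir=south]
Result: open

Step: stack.push[x=south]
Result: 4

Step: maze.move[dir=south]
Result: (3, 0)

Step: maze.sense[dir=south]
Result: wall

Step: maze.sense[dir=east]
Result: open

Step: stack.push[x=east]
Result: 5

Step: maze.move[dir=east]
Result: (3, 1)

Step: maze.sense[dir=south]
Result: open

Step: stack.push[x=south]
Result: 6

Step: maze.move[dir=south]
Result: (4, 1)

Step: maze.sense[dir=south]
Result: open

Step: stack.push[x=south]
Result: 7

Step: maze.move[dir=south]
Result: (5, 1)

Step: maze.sense[dir=west]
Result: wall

Step: maze.sense[dir=south]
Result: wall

Step: maze.sense[dir=east]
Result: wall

Step: stack.pop[]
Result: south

Step: maze.move[dir=north]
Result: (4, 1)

Step: maze.sense[dir=east]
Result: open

Step: stack.push[x=east]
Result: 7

Step: maze.move[dir=east]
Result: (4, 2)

Step: maze.sense[dir=north]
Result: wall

Step: maze.sense[dir=east]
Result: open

Step: stack.push[x=east]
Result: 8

Step: maze.move[dir=east]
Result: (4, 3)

Step: maze.sense[dir=south]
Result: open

Step: stack.push[x=south]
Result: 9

Step: maze.move[dir=south]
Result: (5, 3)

Step: maze.sense[dir=south]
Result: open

Step: stack.push[x=south]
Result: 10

Step: maze.move[dir=south]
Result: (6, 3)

Step: maze.sense[dir=west]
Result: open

Step: stack.push[x=west]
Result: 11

Step: maze.move[dir=west]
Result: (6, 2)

Step: stack.pop[]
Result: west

Step: maze.move[dir=east]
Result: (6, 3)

Step: maze.sense[dir=east]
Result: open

Step: stack.push[x=east]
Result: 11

Step: maze.move[dir=east]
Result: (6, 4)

Step: maze.sense[dir=north]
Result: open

Step: stack.push[x=north]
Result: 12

Step: maze.move[dir=north]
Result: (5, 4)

Step: maze.sense[dir=north]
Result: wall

Step: stack.pop[]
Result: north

Step: maze.move[dir=south]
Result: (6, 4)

Step: stack.pop[]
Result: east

Step: maze.move[dir=west]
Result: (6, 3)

Step: stack.pop[]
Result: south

Step: maze.move[dir=north]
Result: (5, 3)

Step: stack.pop[]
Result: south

Step: maze.move[dir=north]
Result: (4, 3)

Step: maze.sense[dir=north]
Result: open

Step: stack.push[x=north]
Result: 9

Step: maze.move[dir=north]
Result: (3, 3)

Step: maze.sense[dir=north]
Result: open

Step: stack.push[x=north]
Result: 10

Step: maze.move[dir=north]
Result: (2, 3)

Step: maze.sense[dir=west]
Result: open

Step: stack.push[x=west]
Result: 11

Step: maze.move[dir=west]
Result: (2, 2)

Step: maze.sense[dir=west]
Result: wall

Step: maze.sense[dir=north]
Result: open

Step: stack.push[x=north]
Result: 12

Step: maze.move[dir=north]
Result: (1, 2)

Step: maze.sense[dir=west]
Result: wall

Step: maze.sense[dir=north]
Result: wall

Step: maze.sense[dir=east]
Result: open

Step: stack.push[x=east]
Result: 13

Step: maze.move[dir=east]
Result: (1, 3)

Step: maze.sense[dir=north]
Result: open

Step: stack.push[x=north]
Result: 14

Step: maze.move[dir=north]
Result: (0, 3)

Step: maze.sense[dir=east]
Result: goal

Step: maze.move[dir=east]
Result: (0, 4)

Answer: (0, 4)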